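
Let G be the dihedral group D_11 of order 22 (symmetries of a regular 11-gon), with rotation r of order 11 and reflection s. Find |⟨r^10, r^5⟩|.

11

|⟨r^10⟩| = 11 and |⟨r^5⟩| = 11, so |H| is a multiple of lcm(11, 11) = 11 and divides |G| = 22.
Closing under the operation: H = {e, r, r^2, r^3, r^4, r^5, r^6, r^7, r^8, r^9, r^10}, so |H| = 11.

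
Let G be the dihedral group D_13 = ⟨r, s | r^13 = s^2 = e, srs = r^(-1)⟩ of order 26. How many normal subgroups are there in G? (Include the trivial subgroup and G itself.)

G has 16 subgroups. Checking conjugation-invariance by order — order 1: 1/1 normal; order 2: 0/13 normal; order 13: 1/1 normal; order 26: 1/1 normal.
Total normal subgroups: 3.

3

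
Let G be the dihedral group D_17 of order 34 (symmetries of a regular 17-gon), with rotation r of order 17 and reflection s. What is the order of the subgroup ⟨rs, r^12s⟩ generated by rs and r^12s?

34

|⟨rs⟩| = 2 and |⟨r^12s⟩| = 2, so |H| is a multiple of lcm(2, 2) = 2 and divides |G| = 34.
Closing {rs, r^12s} under the group operation gives all of G, so |H| = 34.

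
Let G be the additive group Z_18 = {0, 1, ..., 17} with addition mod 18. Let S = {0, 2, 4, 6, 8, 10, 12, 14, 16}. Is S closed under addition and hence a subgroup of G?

Yes

|S| = 9 divides |G| = 18, consistent with Lagrange.
S contains the identity, every element's inverse is in S, and S is closed under +: it is a subgroup.
In fact S = ⟨2⟩.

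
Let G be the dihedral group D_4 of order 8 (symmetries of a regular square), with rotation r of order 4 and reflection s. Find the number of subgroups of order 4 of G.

3

|G| = 8 and 4 | 8, so subgroups of order 4 are possible by Lagrange.
The subgroups of order 4 are: {e, r, r^2, r^3}; {e, r^2, s, r^2s}; {e, r^2, rs, r^3s}.
So G has 3 subgroups of order 4.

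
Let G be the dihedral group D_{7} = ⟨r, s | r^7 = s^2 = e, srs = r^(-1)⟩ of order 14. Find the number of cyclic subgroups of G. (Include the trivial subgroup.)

A cyclic subgroup of order d is generated by each of its φ(d) elements of order d, so the cyclic subgroups of order d number (#elements of order d)/φ(d).
Cyclic subgroups by order — order 1: 1; order 2: 7; order 7: 1.
Total: 9.

9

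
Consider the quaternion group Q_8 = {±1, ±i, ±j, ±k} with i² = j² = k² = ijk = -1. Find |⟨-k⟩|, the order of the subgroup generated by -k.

Computing powers of -k: the smallest k with (-k)^k = e is k = 4.

4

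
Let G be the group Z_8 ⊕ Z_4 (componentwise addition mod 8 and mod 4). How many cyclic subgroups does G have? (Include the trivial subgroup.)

Each element a generates a cyclic subgroup ⟨a⟩; distinct elements may generate the same one (a cyclic group of order d has φ(d) generators).
Cyclic subgroups by order — order 1: 1; order 2: 3; order 4: 6; order 8: 4.
Total: 14.

14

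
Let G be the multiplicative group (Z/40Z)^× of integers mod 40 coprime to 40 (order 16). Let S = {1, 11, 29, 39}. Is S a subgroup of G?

Yes

|S| = 4 divides |G| = 16, consistent with Lagrange.
S contains the identity, every element's inverse is in S, and S is closed under ·: it is a subgroup.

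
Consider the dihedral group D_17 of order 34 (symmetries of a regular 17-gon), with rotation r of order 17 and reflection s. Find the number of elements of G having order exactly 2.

17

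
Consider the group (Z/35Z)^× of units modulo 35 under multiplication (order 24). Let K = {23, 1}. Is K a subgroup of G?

No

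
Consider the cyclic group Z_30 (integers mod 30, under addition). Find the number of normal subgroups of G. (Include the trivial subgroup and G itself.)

G is abelian, so every subgroup is normal.
G has 8 subgroups in total, hence 8 normal subgroups.

8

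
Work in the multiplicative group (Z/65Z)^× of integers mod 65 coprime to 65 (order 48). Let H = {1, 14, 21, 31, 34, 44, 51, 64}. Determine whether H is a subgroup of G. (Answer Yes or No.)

Yes

|H| = 8 divides |G| = 48, consistent with Lagrange.
H contains the identity, every element's inverse is in H, and H is closed under ·: it is a subgroup.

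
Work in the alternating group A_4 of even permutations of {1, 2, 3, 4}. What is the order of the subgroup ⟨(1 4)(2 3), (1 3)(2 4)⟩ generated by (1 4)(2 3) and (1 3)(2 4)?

|⟨(1 4)(2 3)⟩| = 2 and |⟨(1 3)(2 4)⟩| = 2, so |H| is a multiple of lcm(2, 2) = 2 and divides |G| = 12.
Closing under the operation: H = {e, (1 2)(3 4), (1 3)(2 4), (1 4)(2 3)}, so |H| = 4.

4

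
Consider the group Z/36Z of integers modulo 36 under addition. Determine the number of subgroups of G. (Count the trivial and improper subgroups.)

9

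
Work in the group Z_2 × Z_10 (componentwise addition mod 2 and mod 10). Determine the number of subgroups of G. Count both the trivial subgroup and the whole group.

10

|G| = 20, so by Lagrange every subgroup order divides 20. Divisors: 1, 2, 4, 5, 10, 20.
Subgroups by order — order 1: 1; order 2: 3; order 4: 1; order 5: 1; order 10: 3; order 20: 1.
Total: 1 + 3 + 1 + 1 + 3 + 1 = 10.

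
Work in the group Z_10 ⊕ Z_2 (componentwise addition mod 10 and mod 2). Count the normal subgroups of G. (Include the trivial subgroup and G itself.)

G is abelian, so every subgroup is normal.
G has 10 subgroups in total, hence 10 normal subgroups.

10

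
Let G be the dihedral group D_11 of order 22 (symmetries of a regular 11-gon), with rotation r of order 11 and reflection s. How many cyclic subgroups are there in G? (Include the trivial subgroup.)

13

Each element a generates a cyclic subgroup ⟨a⟩; distinct elements may generate the same one (a cyclic group of order d has φ(d) generators).
Cyclic subgroups by order — order 1: 1; order 2: 11; order 11: 1.
Total: 13.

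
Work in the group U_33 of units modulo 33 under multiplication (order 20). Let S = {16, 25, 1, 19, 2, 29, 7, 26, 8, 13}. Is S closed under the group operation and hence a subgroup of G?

2 ∈ S but its inverse 17 ∉ S, so S is not a subgroup.

No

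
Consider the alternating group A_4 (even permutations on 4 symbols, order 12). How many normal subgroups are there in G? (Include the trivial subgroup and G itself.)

G has 10 subgroups. Checking conjugation-invariance by order — order 1: 1/1 normal; order 2: 0/3 normal; order 3: 0/4 normal; order 4: 1/1 normal; order 12: 1/1 normal.
Total normal subgroups: 3.

3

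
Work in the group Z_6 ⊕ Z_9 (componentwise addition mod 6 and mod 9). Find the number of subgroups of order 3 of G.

|G| = 54 and 3 | 54, so subgroups of order 3 are possible by Lagrange.
The subgroups of order 3 are: {(0,0), (0,3), (0,6)}; {(0,0), (2,0), (4,0)}; {(0,0), (2,3), (4,6)}; {(0,0), (2,6), (4,3)}.
So G has 4 subgroups of order 3.

4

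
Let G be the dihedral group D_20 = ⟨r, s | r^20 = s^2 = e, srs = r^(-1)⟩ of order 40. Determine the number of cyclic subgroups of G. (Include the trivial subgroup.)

26

Group the elements of G by the cyclic subgroup they generate; each cyclic subgroup of order d accounts for φ(d) elements.
Cyclic subgroups by order — order 1: 1; order 2: 21; order 4: 1; order 5: 1; order 10: 1; order 20: 1.
Total: 26.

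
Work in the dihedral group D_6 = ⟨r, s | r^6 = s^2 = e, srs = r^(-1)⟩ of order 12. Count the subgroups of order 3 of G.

1

|G| = 12 and 3 | 12, so subgroups of order 3 are possible by Lagrange.
The subgroups of order 3 are: {e, r^2, r^4}.
So G has 1 subgroup of order 3.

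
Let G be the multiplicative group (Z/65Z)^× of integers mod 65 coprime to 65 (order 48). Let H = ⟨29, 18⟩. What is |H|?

|⟨29⟩| = 6 and |⟨18⟩| = 4, so |H| is a multiple of lcm(6, 4) = 12 and divides |G| = 48.
Closing under the operation: H = {1, 2, 4, 7, 8, 9, 14, 16, 18, 28, 29, 32, 33, 36, 37, 47, 49, 51, 56, 57, 58, 61, 63, 64}, so |H| = 24.

24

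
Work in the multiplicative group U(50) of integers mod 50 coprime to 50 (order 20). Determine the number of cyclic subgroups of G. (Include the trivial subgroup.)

Each element a generates a cyclic subgroup ⟨a⟩; distinct elements may generate the same one (a cyclic group of order d has φ(d) generators).
Cyclic subgroups by order — order 1: 1; order 2: 1; order 4: 1; order 5: 1; order 10: 1; order 20: 1.
Total: 6.

6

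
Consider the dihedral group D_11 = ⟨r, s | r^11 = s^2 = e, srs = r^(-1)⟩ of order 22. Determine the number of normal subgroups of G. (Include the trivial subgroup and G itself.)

3

G has 14 subgroups. Checking conjugation-invariance by order — order 1: 1/1 normal; order 2: 0/11 normal; order 11: 1/1 normal; order 22: 1/1 normal.
Total normal subgroups: 3.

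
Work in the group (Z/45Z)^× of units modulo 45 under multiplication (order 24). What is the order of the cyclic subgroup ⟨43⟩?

12

Compute successive powers of 43 mod 45: 43, 4, 37, 16, 13, 19, 7, 31, …; 43^12 ≡ 1 (mod 45).
So |⟨43⟩| = 12.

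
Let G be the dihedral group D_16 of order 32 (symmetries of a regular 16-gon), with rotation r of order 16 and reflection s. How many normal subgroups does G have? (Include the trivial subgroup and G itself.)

8

G has 36 subgroups. Checking conjugation-invariance by order — order 1: 1/1 normal; order 2: 1/17 normal; order 4: 1/9 normal; order 8: 1/5 normal; order 16: 3/3 normal; order 32: 1/1 normal.
Total normal subgroups: 8.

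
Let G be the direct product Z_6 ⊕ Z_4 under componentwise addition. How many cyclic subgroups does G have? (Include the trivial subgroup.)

12

A cyclic subgroup of order d is generated by each of its φ(d) elements of order d, so the cyclic subgroups of order d number (#elements of order d)/φ(d).
Cyclic subgroups by order — order 1: 1; order 2: 3; order 3: 1; order 4: 2; order 6: 3; order 12: 2.
Total: 12.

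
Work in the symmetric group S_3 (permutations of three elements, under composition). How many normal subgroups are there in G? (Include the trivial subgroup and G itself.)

3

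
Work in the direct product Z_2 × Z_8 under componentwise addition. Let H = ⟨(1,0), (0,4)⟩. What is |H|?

4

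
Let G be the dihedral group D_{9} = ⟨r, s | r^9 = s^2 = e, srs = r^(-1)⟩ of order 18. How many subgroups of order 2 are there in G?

9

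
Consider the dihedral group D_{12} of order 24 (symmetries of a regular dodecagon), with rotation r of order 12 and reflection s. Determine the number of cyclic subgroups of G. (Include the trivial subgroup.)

18

Group the elements of G by the cyclic subgroup they generate; each cyclic subgroup of order d accounts for φ(d) elements.
Cyclic subgroups by order — order 1: 1; order 2: 13; order 3: 1; order 4: 1; order 6: 1; order 12: 1.
Total: 18.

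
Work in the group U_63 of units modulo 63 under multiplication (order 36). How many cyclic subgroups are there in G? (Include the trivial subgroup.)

Each element a generates a cyclic subgroup ⟨a⟩; distinct elements may generate the same one (a cyclic group of order d has φ(d) generators).
Cyclic subgroups by order — order 1: 1; order 2: 3; order 3: 4; order 6: 12.
Total: 20.

20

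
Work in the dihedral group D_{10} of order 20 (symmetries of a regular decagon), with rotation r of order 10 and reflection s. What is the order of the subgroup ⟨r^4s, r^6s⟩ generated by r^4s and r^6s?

10

|⟨r^4s⟩| = 2 and |⟨r^6s⟩| = 2, so |H| is a multiple of lcm(2, 2) = 2 and divides |G| = 20.
Closing under the operation: H = {e, r^2, r^4, r^6, r^8, s, r^2s, r^4s, r^6s, r^8s}, so |H| = 10.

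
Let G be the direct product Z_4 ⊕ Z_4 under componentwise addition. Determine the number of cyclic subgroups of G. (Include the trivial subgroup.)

10

Each element a generates a cyclic subgroup ⟨a⟩; distinct elements may generate the same one (a cyclic group of order d has φ(d) generators).
Cyclic subgroups by order — order 1: 1; order 2: 3; order 4: 6.
Total: 10.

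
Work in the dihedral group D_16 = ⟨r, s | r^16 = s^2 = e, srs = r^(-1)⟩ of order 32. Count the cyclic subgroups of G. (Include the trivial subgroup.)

21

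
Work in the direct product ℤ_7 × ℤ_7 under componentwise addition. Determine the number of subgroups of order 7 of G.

8

|G| = 49 and 7 | 49, so subgroups of order 7 are possible by Lagrange.
The subgroups of order 7 are: {(0,0), (0,1), (0,2), (0,3), (0,4), (0,5), (0,6)}; {(0,0), (1,0), (2,0), (3,0), (4,0), (5,0), (6,0)}; {(0,0), (1,1), (2,2), (3,3), (4,4), (5,5), (6,6)}; {(0,0), (1,2), (2,4), (3,6), (4,1), (5,3), (6,5)}; … (8 in all).
So G has 8 subgroups of order 7.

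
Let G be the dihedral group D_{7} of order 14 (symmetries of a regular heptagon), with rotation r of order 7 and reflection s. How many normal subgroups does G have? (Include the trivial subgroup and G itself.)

3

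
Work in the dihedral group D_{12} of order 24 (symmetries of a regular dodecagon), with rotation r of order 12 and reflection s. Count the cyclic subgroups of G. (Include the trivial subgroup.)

Group the elements of G by the cyclic subgroup they generate; each cyclic subgroup of order d accounts for φ(d) elements.
Cyclic subgroups by order — order 1: 1; order 2: 13; order 3: 1; order 4: 1; order 6: 1; order 12: 1.
Total: 18.

18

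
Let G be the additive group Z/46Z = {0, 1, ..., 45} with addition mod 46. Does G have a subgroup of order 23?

Yes

23 | 46. A subgroup of order 23 is {0, 2, 4, 6, 8, 10, 12, 14, 16, 18, 20, 22, 24, 26, 28, 30, 32, 34, 36, 38, 40, 42, 44}.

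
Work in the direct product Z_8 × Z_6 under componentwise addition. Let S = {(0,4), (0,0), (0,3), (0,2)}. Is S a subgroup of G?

Closure fails: (0,2) + (0,3) = (0,5) ∉ S. So S is not a subgroup.

No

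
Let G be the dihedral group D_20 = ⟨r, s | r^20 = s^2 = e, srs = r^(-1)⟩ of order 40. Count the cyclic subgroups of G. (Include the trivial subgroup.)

26

A cyclic subgroup of order d is generated by each of its φ(d) elements of order d, so the cyclic subgroups of order d number (#elements of order d)/φ(d).
Cyclic subgroups by order — order 1: 1; order 2: 21; order 4: 1; order 5: 1; order 10: 1; order 20: 1.
Total: 26.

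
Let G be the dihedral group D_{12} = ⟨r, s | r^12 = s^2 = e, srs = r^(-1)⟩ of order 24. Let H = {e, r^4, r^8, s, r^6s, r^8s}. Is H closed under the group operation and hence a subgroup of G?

Closure fails: s · r^6s = r^6 ∉ H. So H is not a subgroup.

No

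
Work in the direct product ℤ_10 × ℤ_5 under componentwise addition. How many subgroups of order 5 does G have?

6

|G| = 50 and 5 | 50, so subgroups of order 5 are possible by Lagrange.
The subgroups of order 5 are: {(0,0), (0,1), (0,2), (0,3), (0,4)}; {(0,0), (2,0), (4,0), (6,0), (8,0)}; {(0,0), (2,1), (4,2), (6,3), (8,4)}; {(0,0), (2,2), (4,4), (6,1), (8,3)}; … (6 in all).
So G has 6 subgroups of order 5.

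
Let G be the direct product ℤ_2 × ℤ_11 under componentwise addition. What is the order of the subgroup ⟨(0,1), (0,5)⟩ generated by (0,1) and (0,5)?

11

|⟨(0,1)⟩| = 11 and |⟨(0,5)⟩| = 11, so |H| is a multiple of lcm(11, 11) = 11 and divides |G| = 22.
Closing under the operation: H = {(0,0), (0,1), (0,2), (0,3), (0,4), (0,5), (0,6), (0,7), (0,8), (0,9), (0,10)}, so |H| = 11.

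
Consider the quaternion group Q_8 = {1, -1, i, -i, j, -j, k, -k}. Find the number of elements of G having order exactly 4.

The elements of order 4 are: i, -i, j, -j, k, -k.
That's 6.

6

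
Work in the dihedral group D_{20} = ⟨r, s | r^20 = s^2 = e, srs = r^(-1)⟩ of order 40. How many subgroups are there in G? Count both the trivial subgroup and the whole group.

|G| = 40, so by Lagrange every subgroup order divides 40. Divisors: 1, 2, 4, 5, 8, 10, 20, 40.
Subgroups by order — order 1: 1; order 2: 21; order 4: 11; order 5: 1; order 8: 5; order 10: 5; order 20: 3; order 40: 1.
Total: 1 + 21 + 11 + 1 + 5 + 5 + 3 + 1 = 48.

48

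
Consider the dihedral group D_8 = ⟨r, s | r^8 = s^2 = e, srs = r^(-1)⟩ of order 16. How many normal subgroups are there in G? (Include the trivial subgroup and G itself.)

7

G has 19 subgroups. Checking conjugation-invariance by order — order 1: 1/1 normal; order 2: 1/9 normal; order 4: 1/5 normal; order 8: 3/3 normal; order 16: 1/1 normal.
Total normal subgroups: 7.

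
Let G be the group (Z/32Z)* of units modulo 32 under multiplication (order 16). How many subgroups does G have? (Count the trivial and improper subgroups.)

|G| = 16, so by Lagrange every subgroup order divides 16. Divisors: 1, 2, 4, 8, 16.
Subgroups by order — order 1: 1; order 2: 3; order 4: 3; order 8: 3; order 16: 1.
Total: 1 + 3 + 3 + 3 + 1 = 11.

11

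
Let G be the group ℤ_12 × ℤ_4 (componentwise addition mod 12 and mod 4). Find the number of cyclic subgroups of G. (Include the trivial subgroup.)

20

Group the elements of G by the cyclic subgroup they generate; each cyclic subgroup of order d accounts for φ(d) elements.
Cyclic subgroups by order — order 1: 1; order 2: 3; order 3: 1; order 4: 6; order 6: 3; order 12: 6.
Total: 20.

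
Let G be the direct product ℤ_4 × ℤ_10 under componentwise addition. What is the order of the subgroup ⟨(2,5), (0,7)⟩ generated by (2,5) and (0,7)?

|⟨(2,5)⟩| = 2 and |⟨(0,7)⟩| = 10, so |H| is a multiple of lcm(2, 10) = 10 and divides |G| = 40.
Closing under the operation: H = {(0,0), (0,1), (0,2), (0,3), (0,4), (0,5), (0,6), (0,7), (0,8), (0,9), (2,0), (2,1), (2,2), (2,3), (2,4), (2,5), (2,6), (2,7), (2,8), (2,9)}, so |H| = 20.

20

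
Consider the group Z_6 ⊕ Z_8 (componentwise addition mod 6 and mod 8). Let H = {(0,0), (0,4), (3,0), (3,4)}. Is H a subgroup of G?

|H| = 4 divides |G| = 48, consistent with Lagrange.
H contains the identity, every element's inverse is in H, and H is closed under +: it is a subgroup.

Yes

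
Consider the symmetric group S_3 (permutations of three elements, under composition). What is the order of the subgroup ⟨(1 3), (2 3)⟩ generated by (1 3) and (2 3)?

6

|⟨(1 3)⟩| = 2 and |⟨(2 3)⟩| = 2, so |H| is a multiple of lcm(2, 2) = 2 and divides |G| = 6.
Closing {(1 3), (2 3)} under the group operation gives all of G, so |H| = 6.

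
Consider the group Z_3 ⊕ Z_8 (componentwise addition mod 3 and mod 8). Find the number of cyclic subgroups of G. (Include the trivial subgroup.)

Each element a generates a cyclic subgroup ⟨a⟩; distinct elements may generate the same one (a cyclic group of order d has φ(d) generators).
Cyclic subgroups by order — order 1: 1; order 2: 1; order 3: 1; order 4: 1; order 6: 1; order 8: 1; order 12: 1; order 24: 1.
Total: 8.

8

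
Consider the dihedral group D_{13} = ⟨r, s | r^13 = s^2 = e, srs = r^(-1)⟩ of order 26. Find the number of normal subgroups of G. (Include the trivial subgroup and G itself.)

3

G has 16 subgroups. Checking conjugation-invariance by order — order 1: 1/1 normal; order 2: 0/13 normal; order 13: 1/1 normal; order 26: 1/1 normal.
Total normal subgroups: 3.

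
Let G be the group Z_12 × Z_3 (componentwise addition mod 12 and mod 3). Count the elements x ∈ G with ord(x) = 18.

An element (a,b) has order lcm(ord(a), ord(b)); count pairs with lcm equal to 18.
Enumerating gives 0 such elements.

0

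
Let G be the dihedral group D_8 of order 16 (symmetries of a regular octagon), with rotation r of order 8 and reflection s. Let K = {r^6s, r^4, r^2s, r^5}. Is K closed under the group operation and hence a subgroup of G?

No

The identity e ∉ K, so K is not a subgroup.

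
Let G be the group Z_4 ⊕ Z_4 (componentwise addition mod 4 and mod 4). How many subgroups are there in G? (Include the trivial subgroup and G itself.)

15

|G| = 16, so by Lagrange every subgroup order divides 16. Divisors: 1, 2, 4, 8, 16.
Subgroups by order — order 1: 1; order 2: 3; order 4: 7; order 8: 3; order 16: 1.
Total: 1 + 3 + 7 + 3 + 1 = 15.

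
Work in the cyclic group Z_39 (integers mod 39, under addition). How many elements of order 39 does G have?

24

In a cyclic group of order 39, the number of elements of order d (for d | 39) is φ(d).
φ(39) = 24.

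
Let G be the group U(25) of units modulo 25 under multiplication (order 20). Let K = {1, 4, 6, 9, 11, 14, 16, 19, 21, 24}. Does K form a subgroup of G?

|K| = 10 divides |G| = 20, consistent with Lagrange.
K contains the identity, every element's inverse is in K, and K is closed under ·: it is a subgroup.
In fact K = ⟨4⟩.

Yes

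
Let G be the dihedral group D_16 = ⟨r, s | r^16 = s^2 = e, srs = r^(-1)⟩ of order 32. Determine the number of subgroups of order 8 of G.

|G| = 32 and 8 | 32, so subgroups of order 8 are possible by Lagrange.
The subgroups of order 8 are: {e, r^2, r^4, r^6, r^8, r^10, r^12, r^14}; {e, r^4, r^8, r^12, r^2s, r^6s, r^10s, r^14s}; {e, r^4, r^8, r^12, r^3s, r^7s, r^11s, r^15s}; {e, r^4, r^8, r^12, s, r^4s, r^8s, r^12s}; … (5 in all).
So G has 5 subgroups of order 8.

5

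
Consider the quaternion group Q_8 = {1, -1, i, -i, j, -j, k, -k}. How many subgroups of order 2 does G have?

1

|G| = 8 and 2 | 8, so subgroups of order 2 are possible by Lagrange.
The subgroups of order 2 are: {1, -1}.
So G has 1 subgroup of order 2.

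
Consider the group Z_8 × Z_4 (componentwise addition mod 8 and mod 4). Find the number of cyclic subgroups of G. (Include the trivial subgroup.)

14

Each element a generates a cyclic subgroup ⟨a⟩; distinct elements may generate the same one (a cyclic group of order d has φ(d) generators).
Cyclic subgroups by order — order 1: 1; order 2: 3; order 4: 6; order 8: 4.
Total: 14.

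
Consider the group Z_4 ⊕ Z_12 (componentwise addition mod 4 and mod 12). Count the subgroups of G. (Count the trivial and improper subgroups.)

30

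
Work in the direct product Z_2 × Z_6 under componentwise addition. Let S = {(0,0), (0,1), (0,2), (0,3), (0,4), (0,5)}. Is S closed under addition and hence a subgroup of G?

|S| = 6 divides |G| = 12, consistent with Lagrange.
S contains the identity, every element's inverse is in S, and S is closed under +: it is a subgroup.
In fact S = ⟨(0,1)⟩.

Yes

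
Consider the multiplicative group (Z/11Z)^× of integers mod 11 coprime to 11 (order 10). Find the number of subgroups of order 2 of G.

1

|G| = 10 and 2 | 10, so subgroups of order 2 are possible by Lagrange.
The subgroups of order 2 are: {1, 10}.
So G has 1 subgroup of order 2.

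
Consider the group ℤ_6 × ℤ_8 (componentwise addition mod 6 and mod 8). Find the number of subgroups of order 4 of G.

|G| = 48 and 4 | 48, so subgroups of order 4 are possible by Lagrange.
The subgroups of order 4 are: {(0,0), (0,2), (0,4), (0,6)}; {(0,0), (0,4), (3,0), (3,4)}; {(0,0), (0,4), (3,2), (3,6)}.
So G has 3 subgroups of order 4.

3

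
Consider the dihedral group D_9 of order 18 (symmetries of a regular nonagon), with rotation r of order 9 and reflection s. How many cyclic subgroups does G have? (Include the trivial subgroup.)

12

Each element a generates a cyclic subgroup ⟨a⟩; distinct elements may generate the same one (a cyclic group of order d has φ(d) generators).
Cyclic subgroups by order — order 1: 1; order 2: 9; order 3: 1; order 9: 1.
Total: 12.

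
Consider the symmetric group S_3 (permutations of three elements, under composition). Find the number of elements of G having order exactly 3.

The elements of order 3 are: (1 2 3), (1 3 2).
That's 2.

2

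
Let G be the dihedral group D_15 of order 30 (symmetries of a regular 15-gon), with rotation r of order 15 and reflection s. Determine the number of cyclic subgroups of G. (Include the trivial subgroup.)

19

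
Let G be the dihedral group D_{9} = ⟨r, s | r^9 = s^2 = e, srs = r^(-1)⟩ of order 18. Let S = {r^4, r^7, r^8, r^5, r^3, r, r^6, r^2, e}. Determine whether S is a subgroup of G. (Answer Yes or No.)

|S| = 9 divides |G| = 18, consistent with Lagrange.
S contains the identity, every element's inverse is in S, and S is closed under ·: it is a subgroup.
In fact S = ⟨r^4⟩.

Yes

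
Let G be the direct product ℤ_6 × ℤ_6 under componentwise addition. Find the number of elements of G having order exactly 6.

An element (a,b) has order lcm(ord(a), ord(b)); count pairs with lcm equal to 6.
Enumerating gives 24 such elements.

24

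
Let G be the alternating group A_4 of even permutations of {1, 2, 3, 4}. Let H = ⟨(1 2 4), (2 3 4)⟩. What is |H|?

|⟨(1 2 4)⟩| = 3 and |⟨(2 3 4)⟩| = 3, so |H| is a multiple of lcm(3, 3) = 3 and divides |G| = 12.
Closing {(1 2 4), (2 3 4)} under the group operation gives all of G, so |H| = 12.

12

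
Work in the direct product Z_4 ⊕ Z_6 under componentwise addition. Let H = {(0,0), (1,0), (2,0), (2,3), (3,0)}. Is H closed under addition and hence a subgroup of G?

|H| = 5 does not divide |G| = 24, so by Lagrange H is not a subgroup.

No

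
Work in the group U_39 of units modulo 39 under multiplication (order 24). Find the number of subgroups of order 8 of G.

|G| = 24 and 8 | 24, so subgroups of order 8 are possible by Lagrange.
The subgroups of order 8 are: {1, 5, 8, 14, 25, 31, 34, 38}.
So G has 1 subgroup of order 8.

1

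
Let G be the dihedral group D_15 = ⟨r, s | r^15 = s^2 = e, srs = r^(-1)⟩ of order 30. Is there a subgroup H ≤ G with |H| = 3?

Yes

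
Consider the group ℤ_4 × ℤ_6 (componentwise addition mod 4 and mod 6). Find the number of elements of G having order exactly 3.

2

An element (a,b) has order lcm(ord(a), ord(b)); count pairs with lcm equal to 3.
Enumerating gives 2 such elements.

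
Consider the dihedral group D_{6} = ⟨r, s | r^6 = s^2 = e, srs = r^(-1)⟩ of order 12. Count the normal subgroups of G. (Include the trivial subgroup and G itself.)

G has 16 subgroups. Checking conjugation-invariance by order — order 1: 1/1 normal; order 2: 1/7 normal; order 3: 1/1 normal; order 4: 0/3 normal; order 6: 3/3 normal; order 12: 1/1 normal.
Total normal subgroups: 7.

7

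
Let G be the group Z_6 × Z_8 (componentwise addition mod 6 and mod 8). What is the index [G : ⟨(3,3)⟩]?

|⟨(3,3)⟩| = 8 and |G| = 48.
By Lagrange, [G : H] = |G|/|H| = 48/8 = 6.

6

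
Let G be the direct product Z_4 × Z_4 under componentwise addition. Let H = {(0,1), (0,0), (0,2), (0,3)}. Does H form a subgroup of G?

Yes

|H| = 4 divides |G| = 16, consistent with Lagrange.
H contains the identity, every element's inverse is in H, and H is closed under +: it is a subgroup.
In fact H = ⟨(0,1)⟩.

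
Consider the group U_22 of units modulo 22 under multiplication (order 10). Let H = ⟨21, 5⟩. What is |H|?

10

|⟨21⟩| = 2 and |⟨5⟩| = 5, so |H| is a multiple of lcm(2, 5) = 10 and divides |G| = 10.
Closing {21, 5} under the group operation gives all of G, so |H| = 10.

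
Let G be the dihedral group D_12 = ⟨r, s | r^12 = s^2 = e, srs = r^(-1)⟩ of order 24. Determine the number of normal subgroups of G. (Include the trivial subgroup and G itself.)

9

G has 34 subgroups. Checking conjugation-invariance by order — order 1: 1/1 normal; order 2: 1/13 normal; order 3: 1/1 normal; order 4: 1/7 normal; order 6: 1/5 normal; order 8: 0/3 normal; order 12: 3/3 normal; order 24: 1/1 normal.
Total normal subgroups: 9.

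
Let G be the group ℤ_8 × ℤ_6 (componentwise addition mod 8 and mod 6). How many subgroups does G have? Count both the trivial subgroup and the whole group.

22

|G| = 48, so by Lagrange every subgroup order divides 48. Divisors: 1, 2, 3, 4, 6, 8, 12, 16, 24, 48.
Subgroups by order — order 1: 1; order 2: 3; order 3: 1; order 4: 3; order 6: 3; order 8: 3; order 12: 3; order 16: 1; order 24: 3; order 48: 1.
Total: 1 + 3 + 1 + 3 + 3 + 3 + 3 + 1 + 3 + 1 = 22.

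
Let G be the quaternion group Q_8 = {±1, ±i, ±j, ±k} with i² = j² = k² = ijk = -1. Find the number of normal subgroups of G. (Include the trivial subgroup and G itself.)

G has 6 subgroups. Checking conjugation-invariance by order — order 1: 1/1 normal; order 2: 1/1 normal; order 4: 3/3 normal; order 8: 1/1 normal.
Total normal subgroups: 6.

6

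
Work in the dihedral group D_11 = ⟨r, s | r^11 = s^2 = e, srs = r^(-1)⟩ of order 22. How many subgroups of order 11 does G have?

|G| = 22 and 11 | 22, so subgroups of order 11 are possible by Lagrange.
The subgroups of order 11 are: {e, r, r^2, r^3, r^4, r^5, r^6, r^7, r^8, r^9, r^10}.
So G has 1 subgroup of order 11.

1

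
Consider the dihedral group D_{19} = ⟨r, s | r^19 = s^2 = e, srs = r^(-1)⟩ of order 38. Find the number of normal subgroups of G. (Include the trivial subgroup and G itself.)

G has 22 subgroups. Checking conjugation-invariance by order — order 1: 1/1 normal; order 2: 0/19 normal; order 19: 1/1 normal; order 38: 1/1 normal.
Total normal subgroups: 3.

3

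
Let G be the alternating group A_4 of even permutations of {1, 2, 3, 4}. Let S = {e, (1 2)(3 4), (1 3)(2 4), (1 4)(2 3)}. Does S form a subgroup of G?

Yes

|S| = 4 divides |G| = 12, consistent with Lagrange.
S contains the identity, every element's inverse is in S, and S is closed under ∘: it is a subgroup.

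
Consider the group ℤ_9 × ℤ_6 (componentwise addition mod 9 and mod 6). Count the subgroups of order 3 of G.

4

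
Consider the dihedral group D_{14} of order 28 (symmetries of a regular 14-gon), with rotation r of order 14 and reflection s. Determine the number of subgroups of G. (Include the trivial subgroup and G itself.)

|G| = 28, so by Lagrange every subgroup order divides 28. Divisors: 1, 2, 4, 7, 14, 28.
Subgroups by order — order 1: 1; order 2: 15; order 4: 7; order 7: 1; order 14: 3; order 28: 1.
Total: 1 + 15 + 7 + 1 + 3 + 1 = 28.

28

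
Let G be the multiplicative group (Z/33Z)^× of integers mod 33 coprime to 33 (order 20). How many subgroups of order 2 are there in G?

|G| = 20 and 2 | 20, so subgroups of order 2 are possible by Lagrange.
The subgroups of order 2 are: {1, 10}; {1, 23}; {1, 32}.
So G has 3 subgroups of order 2.

3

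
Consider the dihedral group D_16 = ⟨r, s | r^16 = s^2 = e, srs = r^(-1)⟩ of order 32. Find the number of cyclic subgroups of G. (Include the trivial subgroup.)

A cyclic subgroup of order d is generated by each of its φ(d) elements of order d, so the cyclic subgroups of order d number (#elements of order d)/φ(d).
Cyclic subgroups by order — order 1: 1; order 2: 17; order 4: 1; order 8: 1; order 16: 1.
Total: 21.

21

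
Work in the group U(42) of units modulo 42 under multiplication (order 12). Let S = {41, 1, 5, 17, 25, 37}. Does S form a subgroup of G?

Yes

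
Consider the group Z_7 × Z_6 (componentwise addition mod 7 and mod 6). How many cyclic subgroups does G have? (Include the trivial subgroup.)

Each element a generates a cyclic subgroup ⟨a⟩; distinct elements may generate the same one (a cyclic group of order d has φ(d) generators).
Cyclic subgroups by order — order 1: 1; order 2: 1; order 3: 1; order 6: 1; order 7: 1; order 14: 1; order 21: 1; order 42: 1.
Total: 8.

8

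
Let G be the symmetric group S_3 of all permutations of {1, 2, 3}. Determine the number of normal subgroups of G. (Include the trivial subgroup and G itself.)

3

G has 6 subgroups. Checking conjugation-invariance by order — order 1: 1/1 normal; order 2: 0/3 normal; order 3: 1/1 normal; order 6: 1/1 normal.
Total normal subgroups: 3.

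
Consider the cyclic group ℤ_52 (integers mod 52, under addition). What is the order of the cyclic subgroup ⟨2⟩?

26

In ℤ_52, the order of an element a is n/gcd(a, n).
gcd(2, 52) = 2, so |⟨2⟩| = 52/2 = 26.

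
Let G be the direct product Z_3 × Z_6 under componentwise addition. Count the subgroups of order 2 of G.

1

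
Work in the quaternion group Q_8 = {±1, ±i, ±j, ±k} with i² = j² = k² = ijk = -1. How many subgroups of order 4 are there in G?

3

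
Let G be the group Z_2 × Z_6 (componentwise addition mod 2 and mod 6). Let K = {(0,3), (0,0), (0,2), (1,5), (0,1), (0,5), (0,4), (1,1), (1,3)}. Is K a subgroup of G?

No

|K| = 9 does not divide |G| = 12, so by Lagrange K is not a subgroup.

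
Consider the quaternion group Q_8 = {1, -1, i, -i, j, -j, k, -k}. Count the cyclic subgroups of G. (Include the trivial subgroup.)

5

Group the elements of G by the cyclic subgroup they generate; each cyclic subgroup of order d accounts for φ(d) elements.
Cyclic subgroups by order — order 1: 1; order 2: 1; order 4: 3.
Total: 5.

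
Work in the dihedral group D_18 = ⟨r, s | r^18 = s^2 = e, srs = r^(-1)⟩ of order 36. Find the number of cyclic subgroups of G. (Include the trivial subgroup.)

24

Each element a generates a cyclic subgroup ⟨a⟩; distinct elements may generate the same one (a cyclic group of order d has φ(d) generators).
Cyclic subgroups by order — order 1: 1; order 2: 19; order 3: 1; order 6: 1; order 9: 1; order 18: 1.
Total: 24.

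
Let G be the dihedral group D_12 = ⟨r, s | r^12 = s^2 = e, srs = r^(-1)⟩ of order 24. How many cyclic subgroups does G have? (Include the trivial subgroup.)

Each element a generates a cyclic subgroup ⟨a⟩; distinct elements may generate the same one (a cyclic group of order d has φ(d) generators).
Cyclic subgroups by order — order 1: 1; order 2: 13; order 3: 1; order 4: 1; order 6: 1; order 12: 1.
Total: 18.

18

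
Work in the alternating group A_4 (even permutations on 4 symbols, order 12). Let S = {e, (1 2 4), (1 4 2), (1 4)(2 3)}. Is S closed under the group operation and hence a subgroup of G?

No

Closure fails: (1 2 4) ∘ (1 4)(2 3) = (2 3 4) ∉ S. So S is not a subgroup.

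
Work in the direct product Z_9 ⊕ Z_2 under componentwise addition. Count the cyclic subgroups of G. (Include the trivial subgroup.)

6

Each element a generates a cyclic subgroup ⟨a⟩; distinct elements may generate the same one (a cyclic group of order d has φ(d) generators).
Cyclic subgroups by order — order 1: 1; order 2: 1; order 3: 1; order 6: 1; order 9: 1; order 18: 1.
Total: 6.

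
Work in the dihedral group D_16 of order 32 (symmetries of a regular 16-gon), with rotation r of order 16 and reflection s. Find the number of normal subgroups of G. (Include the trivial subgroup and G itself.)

8

G has 36 subgroups. Checking conjugation-invariance by order — order 1: 1/1 normal; order 2: 1/17 normal; order 4: 1/9 normal; order 8: 1/5 normal; order 16: 3/3 normal; order 32: 1/1 normal.
Total normal subgroups: 8.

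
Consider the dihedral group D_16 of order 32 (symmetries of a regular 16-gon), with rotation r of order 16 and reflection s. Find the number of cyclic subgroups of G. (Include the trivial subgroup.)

21

Each element a generates a cyclic subgroup ⟨a⟩; distinct elements may generate the same one (a cyclic group of order d has φ(d) generators).
Cyclic subgroups by order — order 1: 1; order 2: 17; order 4: 1; order 8: 1; order 16: 1.
Total: 21.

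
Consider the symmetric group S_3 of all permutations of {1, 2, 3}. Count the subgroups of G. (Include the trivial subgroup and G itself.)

6

|G| = 6, so by Lagrange every subgroup order divides 6. Divisors: 1, 2, 3, 6.
Subgroups by order — order 1: 1; order 2: 3; order 3: 1; order 6: 1.
Total: 1 + 3 + 1 + 1 = 6.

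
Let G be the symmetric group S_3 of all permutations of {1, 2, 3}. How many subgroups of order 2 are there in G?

3

|G| = 6 and 2 | 6, so subgroups of order 2 are possible by Lagrange.
The subgroups of order 2 are: {e, (1 2)}; {e, (1 3)}; {e, (2 3)}.
So G has 3 subgroups of order 2.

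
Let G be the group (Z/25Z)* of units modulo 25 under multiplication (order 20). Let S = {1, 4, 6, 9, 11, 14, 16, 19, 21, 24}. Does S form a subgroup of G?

|S| = 10 divides |G| = 20, consistent with Lagrange.
S contains the identity, every element's inverse is in S, and S is closed under ·: it is a subgroup.
In fact S = ⟨4⟩.

Yes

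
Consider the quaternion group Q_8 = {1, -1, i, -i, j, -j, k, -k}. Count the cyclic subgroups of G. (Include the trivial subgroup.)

Group the elements of G by the cyclic subgroup they generate; each cyclic subgroup of order d accounts for φ(d) elements.
Cyclic subgroups by order — order 1: 1; order 2: 1; order 4: 3.
Total: 5.

5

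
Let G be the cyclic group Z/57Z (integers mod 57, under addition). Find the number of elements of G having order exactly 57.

36

In a cyclic group of order 57, the number of elements of order d (for d | 57) is φ(d).
φ(57) = 36.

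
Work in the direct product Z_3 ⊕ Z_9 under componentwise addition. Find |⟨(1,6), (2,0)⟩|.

9

|⟨(1,6)⟩| = 3 and |⟨(2,0)⟩| = 3, so |H| is a multiple of lcm(3, 3) = 3 and divides |G| = 27.
Closing under the operation: H = {(0,0), (0,3), (0,6), (1,0), (1,3), (1,6), (2,0), (2,3), (2,6)}, so |H| = 9.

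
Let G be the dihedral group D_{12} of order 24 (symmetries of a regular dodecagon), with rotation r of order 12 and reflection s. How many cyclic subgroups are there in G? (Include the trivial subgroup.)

Group the elements of G by the cyclic subgroup they generate; each cyclic subgroup of order d accounts for φ(d) elements.
Cyclic subgroups by order — order 1: 1; order 2: 13; order 3: 1; order 4: 1; order 6: 1; order 12: 1.
Total: 18.

18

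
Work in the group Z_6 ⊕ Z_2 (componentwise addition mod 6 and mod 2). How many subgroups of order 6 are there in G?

|G| = 12 and 6 | 12, so subgroups of order 6 are possible by Lagrange.
The subgroups of order 6 are: {(0,0), (0,1), (2,0), (2,1), (4,0), (4,1)}; {(0,0), (1,0), (2,0), (3,0), (4,0), (5,0)}; {(0,0), (1,1), (2,0), (3,1), (4,0), (5,1)}.
So G has 3 subgroups of order 6.

3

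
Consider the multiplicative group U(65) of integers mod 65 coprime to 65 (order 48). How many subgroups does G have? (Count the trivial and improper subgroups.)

30

|G| = 48, so by Lagrange every subgroup order divides 48. Divisors: 1, 2, 3, 4, 6, 8, 12, 16, 24, 48.
Subgroups by order — order 1: 1; order 2: 3; order 3: 1; order 4: 7; order 6: 3; order 8: 3; order 12: 7; order 16: 1; order 24: 3; order 48: 1.
Total: 1 + 3 + 1 + 7 + 3 + 3 + 7 + 1 + 3 + 1 = 30.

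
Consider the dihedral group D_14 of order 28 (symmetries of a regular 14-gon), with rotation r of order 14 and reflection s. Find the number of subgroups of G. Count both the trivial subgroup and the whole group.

28

|G| = 28, so by Lagrange every subgroup order divides 28. Divisors: 1, 2, 4, 7, 14, 28.
Subgroups by order — order 1: 1; order 2: 15; order 4: 7; order 7: 1; order 14: 3; order 28: 1.
Total: 1 + 15 + 7 + 1 + 3 + 1 = 28.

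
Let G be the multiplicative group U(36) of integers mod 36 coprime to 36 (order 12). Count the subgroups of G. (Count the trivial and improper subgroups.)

|G| = 12, so by Lagrange every subgroup order divides 12. Divisors: 1, 2, 3, 4, 6, 12.
Subgroups by order — order 1: 1; order 2: 3; order 3: 1; order 4: 1; order 6: 3; order 12: 1.
Total: 1 + 3 + 1 + 1 + 3 + 1 = 10.

10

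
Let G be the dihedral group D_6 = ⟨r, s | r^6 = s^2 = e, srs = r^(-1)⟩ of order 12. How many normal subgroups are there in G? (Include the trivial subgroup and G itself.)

7

G has 16 subgroups. Checking conjugation-invariance by order — order 1: 1/1 normal; order 2: 1/7 normal; order 3: 1/1 normal; order 4: 0/3 normal; order 6: 3/3 normal; order 12: 1/1 normal.
Total normal subgroups: 7.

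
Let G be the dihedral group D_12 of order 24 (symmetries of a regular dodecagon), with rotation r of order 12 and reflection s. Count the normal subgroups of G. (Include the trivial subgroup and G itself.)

9

G has 34 subgroups. Checking conjugation-invariance by order — order 1: 1/1 normal; order 2: 1/13 normal; order 3: 1/1 normal; order 4: 1/7 normal; order 6: 1/5 normal; order 8: 0/3 normal; order 12: 3/3 normal; order 24: 1/1 normal.
Total normal subgroups: 9.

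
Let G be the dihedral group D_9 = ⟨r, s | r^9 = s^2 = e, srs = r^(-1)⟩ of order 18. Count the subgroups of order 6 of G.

3

|G| = 18 and 6 | 18, so subgroups of order 6 are possible by Lagrange.
The subgroups of order 6 are: {e, r^3, r^6, r^2s, r^5s, r^8s}; {e, r^3, r^6, s, r^3s, r^6s}; {e, r^3, r^6, rs, r^4s, r^7s}.
So G has 3 subgroups of order 6.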